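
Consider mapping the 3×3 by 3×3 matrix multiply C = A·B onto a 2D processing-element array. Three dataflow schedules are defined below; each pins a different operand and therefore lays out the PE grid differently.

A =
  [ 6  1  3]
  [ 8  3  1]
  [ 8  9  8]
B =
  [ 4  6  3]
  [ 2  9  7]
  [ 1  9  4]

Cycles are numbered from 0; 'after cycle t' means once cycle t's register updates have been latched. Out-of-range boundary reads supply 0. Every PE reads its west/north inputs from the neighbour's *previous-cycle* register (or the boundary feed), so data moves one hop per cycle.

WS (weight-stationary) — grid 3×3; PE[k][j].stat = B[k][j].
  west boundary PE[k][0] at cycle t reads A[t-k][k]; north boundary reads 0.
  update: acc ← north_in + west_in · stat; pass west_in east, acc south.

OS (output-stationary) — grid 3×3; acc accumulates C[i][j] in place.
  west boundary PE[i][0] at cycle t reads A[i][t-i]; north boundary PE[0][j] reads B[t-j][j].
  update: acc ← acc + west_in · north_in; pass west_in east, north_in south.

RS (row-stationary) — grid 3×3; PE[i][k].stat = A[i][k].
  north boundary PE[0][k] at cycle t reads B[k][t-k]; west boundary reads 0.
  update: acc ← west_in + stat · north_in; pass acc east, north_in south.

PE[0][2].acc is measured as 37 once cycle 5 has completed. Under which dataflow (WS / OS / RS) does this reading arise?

dataflow = OS

WS [3×3] PE[0][2] across cycles:
  step 0 · PE0,2: acc=0; fwd→0 fwd↓0
  step 1 · PE0,2: acc=0; fwd→0 fwd↓0
  step 2 · PE0,2: acc=18; fwd→6 fwd↓18
  step 3 · PE0,2: acc=24; fwd→8 fwd↓24
  step 4 · PE0,2: acc=24; fwd→8 fwd↓24
  step 5 · PE0,2: acc=0; fwd→0 fwd↓0
OS [3×3] PE[0][2] across cycles:
  step 0 · PE0,2: acc=0; fwd→0 fwd↓0
  step 1 · PE0,2: acc=0; fwd→0 fwd↓0
  step 2 · PE0,2: acc=18; fwd→6 fwd↓3
  step 3 · PE0,2: acc=25; fwd→1 fwd↓7
  step 4 · PE0,2: acc=37; fwd→3 fwd↓4
  step 5 · PE0,2: acc=37; fwd→0 fwd↓0
RS [3×3] PE[0][2] across cycles:
  step 0 · PE0,2: acc=0; fwd→0 fwd↓0
  step 1 · PE0,2: acc=0; fwd→0 fwd↓0
  step 2 · PE0,2: acc=29; fwd→29 fwd↓1
  step 3 · PE0,2: acc=72; fwd→72 fwd↓9
  step 4 · PE0,2: acc=37; fwd→37 fwd↓4
  step 5 · PE0,2: acc=0; fwd→0 fwd↓0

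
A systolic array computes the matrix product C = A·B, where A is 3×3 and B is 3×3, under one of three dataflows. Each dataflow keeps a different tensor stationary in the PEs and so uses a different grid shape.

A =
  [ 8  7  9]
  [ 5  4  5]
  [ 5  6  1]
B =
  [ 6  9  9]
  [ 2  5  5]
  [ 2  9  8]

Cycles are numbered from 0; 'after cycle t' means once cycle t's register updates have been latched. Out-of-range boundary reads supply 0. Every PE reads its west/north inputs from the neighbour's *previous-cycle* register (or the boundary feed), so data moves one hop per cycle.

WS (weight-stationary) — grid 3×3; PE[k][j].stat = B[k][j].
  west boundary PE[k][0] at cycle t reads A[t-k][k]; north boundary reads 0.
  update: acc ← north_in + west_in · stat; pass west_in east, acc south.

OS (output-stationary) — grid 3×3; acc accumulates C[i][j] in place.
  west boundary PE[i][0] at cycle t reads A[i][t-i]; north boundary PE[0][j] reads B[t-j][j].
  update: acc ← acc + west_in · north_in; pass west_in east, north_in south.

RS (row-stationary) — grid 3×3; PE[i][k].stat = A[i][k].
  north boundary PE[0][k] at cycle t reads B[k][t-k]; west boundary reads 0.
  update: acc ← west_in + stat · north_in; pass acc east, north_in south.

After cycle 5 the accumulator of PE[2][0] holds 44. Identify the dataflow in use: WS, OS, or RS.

— WS: 3×3; PE[2][0] trace:
  c0 r2c0: 0 / 0 / 0
  c1 r2c0: 0 / 0 / 0
  c2 r2c0: 80 / 9 / 80
  c3 r2c0: 48 / 5 / 48
  c4 r2c0: 44 / 1 / 44
  c5 r2c0: 0 / 0 / 0
— OS: 3×3; PE[2][0] trace:
  c0 r2c0: 0 / 0 / 0
  c1 r2c0: 0 / 0 / 0
  c2 r2c0: 30 / 5 / 6
  c3 r2c0: 42 / 6 / 2
  c4 r2c0: 44 / 1 / 2
  c5 r2c0: 44 / 0 / 0
— RS: 3×3; PE[2][0] trace:
  c0 r2c0: 0 / 0 / 0
  c1 r2c0: 0 / 0 / 0
  c2 r2c0: 30 / 30 / 6
  c3 r2c0: 45 / 45 / 9
  c4 r2c0: 45 / 45 / 9
  c5 r2c0: 0 / 0 / 0

dataflow = OS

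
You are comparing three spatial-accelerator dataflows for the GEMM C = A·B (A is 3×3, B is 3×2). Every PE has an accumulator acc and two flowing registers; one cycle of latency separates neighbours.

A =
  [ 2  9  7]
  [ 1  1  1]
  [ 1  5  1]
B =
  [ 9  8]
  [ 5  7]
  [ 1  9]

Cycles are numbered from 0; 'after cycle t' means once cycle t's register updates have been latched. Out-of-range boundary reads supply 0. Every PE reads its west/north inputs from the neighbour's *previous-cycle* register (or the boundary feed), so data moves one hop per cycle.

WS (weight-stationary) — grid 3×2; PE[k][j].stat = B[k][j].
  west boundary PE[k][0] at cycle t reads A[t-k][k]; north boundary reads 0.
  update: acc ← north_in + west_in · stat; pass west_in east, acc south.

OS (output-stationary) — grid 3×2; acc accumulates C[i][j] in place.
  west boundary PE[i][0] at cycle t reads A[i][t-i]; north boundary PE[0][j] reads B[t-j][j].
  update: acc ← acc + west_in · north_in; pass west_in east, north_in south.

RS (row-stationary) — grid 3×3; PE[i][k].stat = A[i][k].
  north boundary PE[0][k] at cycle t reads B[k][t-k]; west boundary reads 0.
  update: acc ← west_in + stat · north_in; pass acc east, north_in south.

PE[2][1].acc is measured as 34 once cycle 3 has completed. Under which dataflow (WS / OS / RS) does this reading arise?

WS [3×2] PE[2][1] across cycles:
  cycle 0: PE[2][1] → acc 0, east 0, south 0
  cycle 1: PE[2][1] → acc 0, east 0, south 0
  cycle 2: PE[2][1] → acc 0, east 0, south 0
  cycle 3: PE[2][1] → acc 142, east 7, south 142
OS [3×2] PE[2][1] across cycles:
  cycle 0: PE[2][1] → acc 0, east 0, south 0
  cycle 1: PE[2][1] → acc 0, east 0, south 0
  cycle 2: PE[2][1] → acc 0, east 0, south 0
  cycle 3: PE[2][1] → acc 8, east 1, south 8
RS [3×3] PE[2][1] across cycles:
  cycle 0: PE[2][1] → acc 0, east 0, south 0
  cycle 1: PE[2][1] → acc 0, east 0, south 0
  cycle 2: PE[2][1] → acc 0, east 0, south 0
  cycle 3: PE[2][1] → acc 34, east 34, south 5

dataflow = RS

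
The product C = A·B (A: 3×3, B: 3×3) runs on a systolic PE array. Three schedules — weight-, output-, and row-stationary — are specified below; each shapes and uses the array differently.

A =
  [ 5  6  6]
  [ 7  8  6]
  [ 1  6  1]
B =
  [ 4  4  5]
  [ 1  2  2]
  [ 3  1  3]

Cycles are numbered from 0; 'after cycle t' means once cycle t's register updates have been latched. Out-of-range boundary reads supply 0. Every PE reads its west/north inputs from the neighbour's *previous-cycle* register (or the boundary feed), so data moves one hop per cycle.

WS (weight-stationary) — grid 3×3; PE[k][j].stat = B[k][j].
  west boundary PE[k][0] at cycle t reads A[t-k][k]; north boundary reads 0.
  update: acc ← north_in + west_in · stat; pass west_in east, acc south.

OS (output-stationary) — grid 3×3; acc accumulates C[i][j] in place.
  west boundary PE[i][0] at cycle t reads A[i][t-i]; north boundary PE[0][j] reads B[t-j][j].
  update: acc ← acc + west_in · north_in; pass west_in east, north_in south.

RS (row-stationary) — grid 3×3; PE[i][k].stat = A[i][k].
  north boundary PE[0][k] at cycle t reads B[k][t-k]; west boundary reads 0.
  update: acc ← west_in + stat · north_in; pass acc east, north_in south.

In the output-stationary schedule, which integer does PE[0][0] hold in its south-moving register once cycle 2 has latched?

Tracing OS — 3×3 array, target PE[0][0]:
  0: (0,0).acc=20  regs=<5,4>
  1: (0,0).acc=26  regs=<6,1>
  2: (0,0).acc=44  regs=<6,3>

register = 3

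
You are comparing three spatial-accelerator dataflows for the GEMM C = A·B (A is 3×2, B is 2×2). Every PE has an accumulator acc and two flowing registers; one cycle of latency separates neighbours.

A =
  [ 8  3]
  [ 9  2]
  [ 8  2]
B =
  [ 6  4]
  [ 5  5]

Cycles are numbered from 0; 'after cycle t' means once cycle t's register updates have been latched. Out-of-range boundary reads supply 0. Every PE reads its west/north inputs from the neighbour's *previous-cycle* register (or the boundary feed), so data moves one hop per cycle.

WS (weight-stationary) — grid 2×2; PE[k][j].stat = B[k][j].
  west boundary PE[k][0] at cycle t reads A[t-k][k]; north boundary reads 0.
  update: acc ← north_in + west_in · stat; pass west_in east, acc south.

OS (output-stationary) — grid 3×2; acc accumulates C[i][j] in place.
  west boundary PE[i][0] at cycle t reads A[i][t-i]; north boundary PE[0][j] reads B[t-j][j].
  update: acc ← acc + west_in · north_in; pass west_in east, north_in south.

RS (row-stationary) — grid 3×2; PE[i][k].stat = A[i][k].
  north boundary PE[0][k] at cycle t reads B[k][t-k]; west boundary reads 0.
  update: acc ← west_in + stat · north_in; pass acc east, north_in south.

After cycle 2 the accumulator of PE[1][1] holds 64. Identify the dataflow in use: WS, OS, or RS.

— WS: 2×2; PE[1][1] trace:
  t=0 PE[1][1]: acc=0 h=0 v=0
  t=1 PE[1][1]: acc=0 h=0 v=0
  t=2 PE[1][1]: acc=47 h=3 v=47
— OS: 3×2; PE[1][1] trace:
  t=0 PE[1][1]: acc=0 h=0 v=0
  t=1 PE[1][1]: acc=0 h=0 v=0
  t=2 PE[1][1]: acc=36 h=9 v=4
— RS: 3×2; PE[1][1] trace:
  t=0 PE[1][1]: acc=0 h=0 v=0
  t=1 PE[1][1]: acc=0 h=0 v=0
  t=2 PE[1][1]: acc=64 h=64 v=5

dataflow = RS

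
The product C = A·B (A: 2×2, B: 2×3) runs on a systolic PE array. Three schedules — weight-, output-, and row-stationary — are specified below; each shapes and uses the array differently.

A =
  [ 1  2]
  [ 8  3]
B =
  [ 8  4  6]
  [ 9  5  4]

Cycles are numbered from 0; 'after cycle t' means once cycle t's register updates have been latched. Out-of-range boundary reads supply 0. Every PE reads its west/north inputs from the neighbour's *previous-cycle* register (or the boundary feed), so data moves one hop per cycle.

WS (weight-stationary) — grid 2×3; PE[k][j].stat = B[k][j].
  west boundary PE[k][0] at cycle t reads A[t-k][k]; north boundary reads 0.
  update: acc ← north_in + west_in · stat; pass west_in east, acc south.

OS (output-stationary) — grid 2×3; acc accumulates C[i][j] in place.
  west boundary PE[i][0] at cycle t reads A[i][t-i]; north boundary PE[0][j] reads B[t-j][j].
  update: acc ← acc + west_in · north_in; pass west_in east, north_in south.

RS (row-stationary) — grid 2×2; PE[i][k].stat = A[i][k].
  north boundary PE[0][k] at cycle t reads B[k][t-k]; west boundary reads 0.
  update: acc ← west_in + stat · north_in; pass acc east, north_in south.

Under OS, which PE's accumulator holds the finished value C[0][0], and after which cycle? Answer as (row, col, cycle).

(row, col, cycle) = (0, 0, 1)

OS: C[0][0] accumulates in PE[0][0]:
  cycle 0: PE[0][0] → acc 8, east 1, south 8
  cycle 1: PE[0][0] → acc 26, east 2, south 9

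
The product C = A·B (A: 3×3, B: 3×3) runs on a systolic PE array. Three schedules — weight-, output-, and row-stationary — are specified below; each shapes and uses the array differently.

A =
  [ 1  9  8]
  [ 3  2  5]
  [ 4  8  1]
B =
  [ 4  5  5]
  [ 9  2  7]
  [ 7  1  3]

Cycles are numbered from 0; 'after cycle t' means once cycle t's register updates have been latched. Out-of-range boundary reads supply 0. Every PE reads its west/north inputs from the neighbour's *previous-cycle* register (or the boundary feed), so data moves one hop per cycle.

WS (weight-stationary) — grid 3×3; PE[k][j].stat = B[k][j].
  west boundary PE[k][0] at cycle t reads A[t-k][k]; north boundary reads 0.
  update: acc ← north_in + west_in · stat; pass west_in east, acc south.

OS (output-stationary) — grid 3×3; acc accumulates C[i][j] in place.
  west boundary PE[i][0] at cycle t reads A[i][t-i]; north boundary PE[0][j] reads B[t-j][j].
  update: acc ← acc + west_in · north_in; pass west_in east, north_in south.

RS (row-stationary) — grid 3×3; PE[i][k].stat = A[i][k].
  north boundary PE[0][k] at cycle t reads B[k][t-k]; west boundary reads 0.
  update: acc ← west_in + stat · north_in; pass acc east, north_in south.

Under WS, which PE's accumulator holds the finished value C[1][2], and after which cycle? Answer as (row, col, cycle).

Under WS, C[1][2] lands at PE[2][2]:
  step 0 · PE2,2: acc=0; fwd→0 fwd↓0
  step 1 · PE2,2: acc=0; fwd→0 fwd↓0
  step 2 · PE2,2: acc=0; fwd→0 fwd↓0
  step 3 · PE2,2: acc=0; fwd→0 fwd↓0
  step 4 · PE2,2: acc=92; fwd→8 fwd↓92
  step 5 · PE2,2: acc=44; fwd→5 fwd↓44

(row, col, cycle) = (2, 2, 5)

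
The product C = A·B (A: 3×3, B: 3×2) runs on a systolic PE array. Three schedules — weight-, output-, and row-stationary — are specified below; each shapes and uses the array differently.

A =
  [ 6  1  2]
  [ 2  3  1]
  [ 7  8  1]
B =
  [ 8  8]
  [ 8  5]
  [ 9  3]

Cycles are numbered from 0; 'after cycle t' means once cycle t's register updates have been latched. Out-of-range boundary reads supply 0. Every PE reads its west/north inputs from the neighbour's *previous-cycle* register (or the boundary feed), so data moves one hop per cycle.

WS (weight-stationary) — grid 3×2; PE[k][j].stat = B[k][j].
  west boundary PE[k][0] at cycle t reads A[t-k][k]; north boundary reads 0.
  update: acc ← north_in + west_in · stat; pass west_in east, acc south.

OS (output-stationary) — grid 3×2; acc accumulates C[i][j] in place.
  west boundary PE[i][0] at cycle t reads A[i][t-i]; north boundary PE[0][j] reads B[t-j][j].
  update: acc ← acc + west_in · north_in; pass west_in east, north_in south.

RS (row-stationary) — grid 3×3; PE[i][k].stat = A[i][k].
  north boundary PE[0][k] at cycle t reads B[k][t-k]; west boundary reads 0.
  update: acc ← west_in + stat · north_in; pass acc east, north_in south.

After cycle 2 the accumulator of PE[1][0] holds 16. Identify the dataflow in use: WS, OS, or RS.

WS [3×2] PE[1][0] across cycles:
  c0 r1c0: 0 / 0 / 0
  c1 r1c0: 56 / 1 / 56
  c2 r1c0: 40 / 3 / 40
OS [3×2] PE[1][0] across cycles:
  c0 r1c0: 0 / 0 / 0
  c1 r1c0: 16 / 2 / 8
  c2 r1c0: 40 / 3 / 8
RS [3×3] PE[1][0] across cycles:
  c0 r1c0: 0 / 0 / 0
  c1 r1c0: 16 / 16 / 8
  c2 r1c0: 16 / 16 / 8

dataflow = RS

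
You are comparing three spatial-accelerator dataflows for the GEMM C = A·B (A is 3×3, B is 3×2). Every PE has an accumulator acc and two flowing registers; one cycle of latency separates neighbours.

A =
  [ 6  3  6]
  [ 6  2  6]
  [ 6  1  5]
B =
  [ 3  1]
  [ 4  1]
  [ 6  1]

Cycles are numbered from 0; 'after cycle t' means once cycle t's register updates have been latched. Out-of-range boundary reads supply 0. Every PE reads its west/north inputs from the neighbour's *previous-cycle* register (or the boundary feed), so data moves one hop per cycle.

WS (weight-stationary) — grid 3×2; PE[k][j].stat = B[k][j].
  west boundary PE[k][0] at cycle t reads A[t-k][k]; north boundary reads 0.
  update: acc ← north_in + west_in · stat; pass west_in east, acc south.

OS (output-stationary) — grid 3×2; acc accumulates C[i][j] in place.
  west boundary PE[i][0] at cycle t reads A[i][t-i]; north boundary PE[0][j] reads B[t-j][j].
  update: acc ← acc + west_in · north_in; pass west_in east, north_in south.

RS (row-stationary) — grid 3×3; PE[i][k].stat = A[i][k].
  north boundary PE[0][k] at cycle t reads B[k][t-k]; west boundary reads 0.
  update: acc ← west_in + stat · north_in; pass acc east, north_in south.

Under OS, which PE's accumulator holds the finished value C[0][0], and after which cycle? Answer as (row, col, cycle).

(row, col, cycle) = (0, 0, 2)

Under OS, C[0][0] lands at PE[0][0]:
  0: (0,0).acc=18  regs=<6,3>
  1: (0,0).acc=30  regs=<3,4>
  2: (0,0).acc=66  regs=<6,6>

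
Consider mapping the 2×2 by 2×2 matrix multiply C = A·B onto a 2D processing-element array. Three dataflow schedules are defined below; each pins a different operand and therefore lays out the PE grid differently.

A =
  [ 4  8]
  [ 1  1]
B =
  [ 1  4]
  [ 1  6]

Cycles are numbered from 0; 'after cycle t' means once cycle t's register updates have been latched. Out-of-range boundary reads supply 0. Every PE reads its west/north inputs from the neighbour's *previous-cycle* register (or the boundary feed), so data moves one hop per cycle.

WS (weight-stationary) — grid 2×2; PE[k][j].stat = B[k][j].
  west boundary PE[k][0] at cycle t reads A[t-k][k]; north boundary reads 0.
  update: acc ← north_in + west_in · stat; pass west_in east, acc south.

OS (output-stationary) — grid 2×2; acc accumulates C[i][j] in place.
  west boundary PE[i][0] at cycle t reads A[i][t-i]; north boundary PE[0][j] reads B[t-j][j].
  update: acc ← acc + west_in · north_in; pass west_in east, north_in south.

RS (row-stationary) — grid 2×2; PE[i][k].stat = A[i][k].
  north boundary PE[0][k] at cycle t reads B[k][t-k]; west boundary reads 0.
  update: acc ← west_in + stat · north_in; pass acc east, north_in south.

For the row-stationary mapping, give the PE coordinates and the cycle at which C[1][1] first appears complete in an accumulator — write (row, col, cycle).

(row, col, cycle) = (1, 1, 3)

Under RS, C[1][1] lands at PE[1][1]:
  after 0 — PE[1][1] acc=0, pass-E 0, pass-S 0
  after 1 — PE[1][1] acc=0, pass-E 0, pass-S 0
  after 2 — PE[1][1] acc=2, pass-E 2, pass-S 1
  after 3 — PE[1][1] acc=10, pass-E 10, pass-S 6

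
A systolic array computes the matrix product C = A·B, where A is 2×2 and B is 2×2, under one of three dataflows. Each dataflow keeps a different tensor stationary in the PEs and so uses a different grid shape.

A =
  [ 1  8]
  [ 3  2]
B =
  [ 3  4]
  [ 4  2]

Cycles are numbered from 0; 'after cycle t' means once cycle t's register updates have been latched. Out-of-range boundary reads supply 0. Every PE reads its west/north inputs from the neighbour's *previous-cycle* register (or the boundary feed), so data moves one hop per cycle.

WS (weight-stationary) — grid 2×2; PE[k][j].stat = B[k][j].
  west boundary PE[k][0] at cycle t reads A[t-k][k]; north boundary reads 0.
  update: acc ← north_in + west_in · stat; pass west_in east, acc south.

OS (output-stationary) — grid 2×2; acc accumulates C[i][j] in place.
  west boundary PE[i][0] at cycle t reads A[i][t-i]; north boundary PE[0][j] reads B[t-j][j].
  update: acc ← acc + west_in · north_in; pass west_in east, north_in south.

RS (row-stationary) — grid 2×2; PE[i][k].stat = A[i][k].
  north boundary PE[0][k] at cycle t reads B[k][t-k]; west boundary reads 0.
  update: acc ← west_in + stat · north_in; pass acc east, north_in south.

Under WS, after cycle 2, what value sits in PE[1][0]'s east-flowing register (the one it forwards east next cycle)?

register = 2

WS (2×2). Following PE[1][0] plus its west/north inputs:
  c0 r0c0: 3 / 1 / 3
  c0 r1c0: 0 / 0 / 0
  c1 r0c0: 9 / 3 / 9
  c1 r1c0: 35 / 8 / 35
  c2 r0c0: 0 / 0 / 0
  c2 r1c0: 17 / 2 / 17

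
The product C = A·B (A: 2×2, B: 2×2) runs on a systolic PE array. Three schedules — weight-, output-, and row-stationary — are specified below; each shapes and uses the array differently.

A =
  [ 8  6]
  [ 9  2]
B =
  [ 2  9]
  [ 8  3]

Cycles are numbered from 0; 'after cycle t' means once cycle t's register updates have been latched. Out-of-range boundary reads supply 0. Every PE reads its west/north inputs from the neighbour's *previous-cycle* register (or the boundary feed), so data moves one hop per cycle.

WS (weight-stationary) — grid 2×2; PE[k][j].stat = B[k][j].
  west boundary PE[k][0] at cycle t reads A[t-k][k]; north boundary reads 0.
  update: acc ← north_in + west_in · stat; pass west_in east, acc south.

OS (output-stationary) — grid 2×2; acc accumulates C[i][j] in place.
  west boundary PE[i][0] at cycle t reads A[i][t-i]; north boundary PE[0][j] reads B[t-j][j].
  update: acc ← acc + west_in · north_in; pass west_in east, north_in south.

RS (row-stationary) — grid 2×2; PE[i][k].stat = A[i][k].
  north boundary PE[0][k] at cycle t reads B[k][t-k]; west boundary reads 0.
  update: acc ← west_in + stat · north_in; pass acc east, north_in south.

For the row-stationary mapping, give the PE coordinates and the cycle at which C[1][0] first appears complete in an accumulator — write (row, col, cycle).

RS: C[1][0] accumulates in PE[1][1]:
  c0 r1c1: 0 / 0 / 0
  c1 r1c1: 0 / 0 / 0
  c2 r1c1: 34 / 34 / 8

(row, col, cycle) = (1, 1, 2)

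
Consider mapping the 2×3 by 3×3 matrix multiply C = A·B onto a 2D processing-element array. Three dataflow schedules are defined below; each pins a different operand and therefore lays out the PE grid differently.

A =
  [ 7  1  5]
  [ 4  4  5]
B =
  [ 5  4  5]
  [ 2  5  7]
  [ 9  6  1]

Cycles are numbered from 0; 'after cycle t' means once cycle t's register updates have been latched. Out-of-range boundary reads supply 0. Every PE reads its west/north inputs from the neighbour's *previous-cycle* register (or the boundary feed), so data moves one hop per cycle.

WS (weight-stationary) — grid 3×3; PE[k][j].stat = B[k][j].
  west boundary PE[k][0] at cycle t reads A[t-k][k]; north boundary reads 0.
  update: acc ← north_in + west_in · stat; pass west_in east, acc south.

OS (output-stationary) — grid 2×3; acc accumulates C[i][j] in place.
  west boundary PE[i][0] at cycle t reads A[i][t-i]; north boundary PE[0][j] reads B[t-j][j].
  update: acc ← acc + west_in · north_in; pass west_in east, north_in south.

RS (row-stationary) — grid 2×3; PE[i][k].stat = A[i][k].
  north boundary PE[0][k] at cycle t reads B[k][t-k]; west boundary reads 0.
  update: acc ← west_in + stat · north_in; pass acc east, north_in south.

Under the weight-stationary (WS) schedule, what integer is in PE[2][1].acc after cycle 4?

PE[2][1].acc = 66

Tracing WS — 3×3 array, target PE[2][1]:
  cycle 0: PE[1][1] → acc 0, east 0, south 0
  cycle 0: PE[2][0] → acc 0, east 0, south 0
  cycle 0: PE[2][1] → acc 0, east 0, south 0
  cycle 1: PE[1][1] → acc 0, east 0, south 0
  cycle 1: PE[2][0] → acc 0, east 0, south 0
  cycle 1: PE[2][1] → acc 0, east 0, south 0
  cycle 2: PE[1][1] → acc 33, east 1, south 33
  cycle 2: PE[2][0] → acc 82, east 5, south 82
  cycle 2: PE[2][1] → acc 0, east 0, south 0
  cycle 3: PE[1][1] → acc 36, east 4, south 36
  cycle 3: PE[2][0] → acc 73, east 5, south 73
  cycle 3: PE[2][1] → acc 63, east 5, south 63
  cycle 4: PE[1][1] → acc 0, east 0, south 0
  cycle 4: PE[2][0] → acc 0, east 0, south 0
  cycle 4: PE[2][1] → acc 66, east 5, south 66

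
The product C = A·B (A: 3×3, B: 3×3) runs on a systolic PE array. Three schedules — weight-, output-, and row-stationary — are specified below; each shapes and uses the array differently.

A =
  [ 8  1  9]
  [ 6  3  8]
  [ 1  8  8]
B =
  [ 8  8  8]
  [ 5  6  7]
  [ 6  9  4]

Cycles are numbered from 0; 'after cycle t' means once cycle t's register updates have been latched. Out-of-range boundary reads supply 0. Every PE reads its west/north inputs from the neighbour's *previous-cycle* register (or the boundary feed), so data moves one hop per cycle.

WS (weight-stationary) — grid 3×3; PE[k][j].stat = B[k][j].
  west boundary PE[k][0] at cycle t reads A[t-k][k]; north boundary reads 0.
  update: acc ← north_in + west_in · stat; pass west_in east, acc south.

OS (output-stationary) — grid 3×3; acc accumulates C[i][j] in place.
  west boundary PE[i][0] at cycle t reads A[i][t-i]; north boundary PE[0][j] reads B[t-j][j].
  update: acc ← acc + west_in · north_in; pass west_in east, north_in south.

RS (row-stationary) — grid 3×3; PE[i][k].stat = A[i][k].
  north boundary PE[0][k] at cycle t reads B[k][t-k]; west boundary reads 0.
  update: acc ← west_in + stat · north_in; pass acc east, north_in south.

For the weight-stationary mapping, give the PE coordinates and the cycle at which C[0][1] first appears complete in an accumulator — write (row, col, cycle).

(row, col, cycle) = (2, 1, 3)

WS — PE[2][1] is where C[0][1] collects:
  [0] (2,1) acc=0 (h:0 v:0)
  [1] (2,1) acc=0 (h:0 v:0)
  [2] (2,1) acc=0 (h:0 v:0)
  [3] (2,1) acc=151 (h:9 v:151)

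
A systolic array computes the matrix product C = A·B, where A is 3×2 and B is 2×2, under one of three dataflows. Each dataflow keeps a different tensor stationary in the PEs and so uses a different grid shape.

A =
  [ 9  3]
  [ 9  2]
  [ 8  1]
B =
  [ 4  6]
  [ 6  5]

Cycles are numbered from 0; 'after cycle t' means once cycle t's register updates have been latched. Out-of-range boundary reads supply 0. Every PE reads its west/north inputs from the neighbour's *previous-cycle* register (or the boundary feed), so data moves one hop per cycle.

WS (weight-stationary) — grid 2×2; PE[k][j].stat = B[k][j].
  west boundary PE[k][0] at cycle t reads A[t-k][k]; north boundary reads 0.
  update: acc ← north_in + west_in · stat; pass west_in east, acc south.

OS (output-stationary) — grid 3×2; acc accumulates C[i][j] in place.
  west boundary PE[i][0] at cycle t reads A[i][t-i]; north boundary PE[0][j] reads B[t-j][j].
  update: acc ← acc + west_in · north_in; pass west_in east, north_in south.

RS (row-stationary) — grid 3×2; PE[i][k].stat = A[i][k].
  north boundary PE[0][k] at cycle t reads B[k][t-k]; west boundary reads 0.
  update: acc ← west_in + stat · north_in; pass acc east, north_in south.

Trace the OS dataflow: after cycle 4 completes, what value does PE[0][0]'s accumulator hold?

OS 3×2: PE[0][0] cycle-by-cycle (with neighbour feeds):
  @0  [0,0]  acc 36  |  →9  ↓4
  @1  [0,0]  acc 54  |  →3  ↓6
  @2  [0,0]  acc 54  |  →0  ↓0
  @3  [0,0]  acc 54  |  →0  ↓0
  @4  [0,0]  acc 54  |  →0  ↓0

PE[0][0].acc = 54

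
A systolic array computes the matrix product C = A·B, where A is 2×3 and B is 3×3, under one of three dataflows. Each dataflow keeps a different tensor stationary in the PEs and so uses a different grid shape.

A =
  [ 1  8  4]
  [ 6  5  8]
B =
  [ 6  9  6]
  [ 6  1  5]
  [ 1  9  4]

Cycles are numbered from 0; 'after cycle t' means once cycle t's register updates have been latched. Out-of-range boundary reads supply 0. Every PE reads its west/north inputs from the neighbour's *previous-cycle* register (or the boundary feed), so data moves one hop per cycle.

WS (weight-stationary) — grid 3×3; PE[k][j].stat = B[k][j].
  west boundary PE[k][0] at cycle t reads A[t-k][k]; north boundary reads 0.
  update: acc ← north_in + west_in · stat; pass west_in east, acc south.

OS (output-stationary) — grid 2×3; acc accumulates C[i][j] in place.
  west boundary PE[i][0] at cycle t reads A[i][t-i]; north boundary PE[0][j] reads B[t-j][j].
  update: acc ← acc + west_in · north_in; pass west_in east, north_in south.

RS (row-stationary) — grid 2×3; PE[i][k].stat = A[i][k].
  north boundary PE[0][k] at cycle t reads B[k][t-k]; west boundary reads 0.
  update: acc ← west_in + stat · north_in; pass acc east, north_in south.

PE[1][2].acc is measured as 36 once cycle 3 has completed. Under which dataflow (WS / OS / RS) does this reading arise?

dataflow = OS

— WS: 3×3; PE[1][2] trace:
  cycle 0: PE[1][2] → acc 0, east 0, south 0
  cycle 1: PE[1][2] → acc 0, east 0, south 0
  cycle 2: PE[1][2] → acc 0, east 0, south 0
  cycle 3: PE[1][2] → acc 46, east 8, south 46
— OS: 2×3; PE[1][2] trace:
  cycle 0: PE[1][2] → acc 0, east 0, south 0
  cycle 1: PE[1][2] → acc 0, east 0, south 0
  cycle 2: PE[1][2] → acc 0, east 0, south 0
  cycle 3: PE[1][2] → acc 36, east 6, south 6
— RS: 2×3; PE[1][2] trace:
  cycle 0: PE[1][2] → acc 0, east 0, south 0
  cycle 1: PE[1][2] → acc 0, east 0, south 0
  cycle 2: PE[1][2] → acc 0, east 0, south 0
  cycle 3: PE[1][2] → acc 74, east 74, south 1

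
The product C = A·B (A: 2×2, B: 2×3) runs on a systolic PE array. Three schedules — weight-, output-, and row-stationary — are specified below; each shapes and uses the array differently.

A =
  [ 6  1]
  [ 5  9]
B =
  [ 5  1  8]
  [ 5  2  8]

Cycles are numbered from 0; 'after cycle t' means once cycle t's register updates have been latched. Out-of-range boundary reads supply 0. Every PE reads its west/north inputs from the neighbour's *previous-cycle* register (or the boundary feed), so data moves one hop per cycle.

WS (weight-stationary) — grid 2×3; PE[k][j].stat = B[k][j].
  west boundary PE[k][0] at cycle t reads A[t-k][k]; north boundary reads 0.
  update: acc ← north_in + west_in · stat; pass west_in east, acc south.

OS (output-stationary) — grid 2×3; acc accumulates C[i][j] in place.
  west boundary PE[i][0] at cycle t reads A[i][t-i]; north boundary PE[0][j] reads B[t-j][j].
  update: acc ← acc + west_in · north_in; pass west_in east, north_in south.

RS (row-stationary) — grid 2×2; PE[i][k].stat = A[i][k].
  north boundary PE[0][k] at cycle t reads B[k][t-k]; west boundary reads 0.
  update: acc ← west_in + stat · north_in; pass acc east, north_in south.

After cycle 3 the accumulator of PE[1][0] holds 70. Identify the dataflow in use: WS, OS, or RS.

WS [2×3] PE[1][0] across cycles:
  after 0 — PE[1][0] acc=0, pass-E 0, pass-S 0
  after 1 — PE[1][0] acc=35, pass-E 1, pass-S 35
  after 2 — PE[1][0] acc=70, pass-E 9, pass-S 70
  after 3 — PE[1][0] acc=0, pass-E 0, pass-S 0
OS [2×3] PE[1][0] across cycles:
  after 0 — PE[1][0] acc=0, pass-E 0, pass-S 0
  after 1 — PE[1][0] acc=25, pass-E 5, pass-S 5
  after 2 — PE[1][0] acc=70, pass-E 9, pass-S 5
  after 3 — PE[1][0] acc=70, pass-E 0, pass-S 0
RS [2×2] PE[1][0] across cycles:
  after 0 — PE[1][0] acc=0, pass-E 0, pass-S 0
  after 1 — PE[1][0] acc=25, pass-E 25, pass-S 5
  after 2 — PE[1][0] acc=5, pass-E 5, pass-S 1
  after 3 — PE[1][0] acc=40, pass-E 40, pass-S 8

dataflow = OS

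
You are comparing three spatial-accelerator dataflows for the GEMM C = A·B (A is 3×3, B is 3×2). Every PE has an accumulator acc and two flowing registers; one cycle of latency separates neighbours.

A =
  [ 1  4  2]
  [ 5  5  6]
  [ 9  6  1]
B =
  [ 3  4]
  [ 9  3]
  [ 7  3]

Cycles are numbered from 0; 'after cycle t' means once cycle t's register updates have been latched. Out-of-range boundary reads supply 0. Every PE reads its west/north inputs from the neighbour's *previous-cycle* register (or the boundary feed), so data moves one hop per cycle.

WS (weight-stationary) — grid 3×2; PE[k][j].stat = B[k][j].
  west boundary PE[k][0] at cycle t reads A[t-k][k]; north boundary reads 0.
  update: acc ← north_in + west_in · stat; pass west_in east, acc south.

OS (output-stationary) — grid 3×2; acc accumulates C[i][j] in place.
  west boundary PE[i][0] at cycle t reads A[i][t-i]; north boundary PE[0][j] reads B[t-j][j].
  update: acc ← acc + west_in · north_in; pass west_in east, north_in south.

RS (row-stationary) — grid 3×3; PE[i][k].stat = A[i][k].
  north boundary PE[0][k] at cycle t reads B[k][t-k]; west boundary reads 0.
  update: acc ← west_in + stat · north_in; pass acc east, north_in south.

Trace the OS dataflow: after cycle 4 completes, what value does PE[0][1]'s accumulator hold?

OS (3×2). Following PE[0][1] plus its west/north inputs:
  [0] (0,0) acc=3 (h:1 v:3)
  [0] (0,1) acc=0 (h:0 v:0)
  [1] (0,0) acc=39 (h:4 v:9)
  [1] (0,1) acc=4 (h:1 v:4)
  [2] (0,0) acc=53 (h:2 v:7)
  [2] (0,1) acc=16 (h:4 v:3)
  [3] (0,0) acc=53 (h:0 v:0)
  [3] (0,1) acc=22 (h:2 v:3)
  [4] (0,0) acc=53 (h:0 v:0)
  [4] (0,1) acc=22 (h:0 v:0)

PE[0][1].acc = 22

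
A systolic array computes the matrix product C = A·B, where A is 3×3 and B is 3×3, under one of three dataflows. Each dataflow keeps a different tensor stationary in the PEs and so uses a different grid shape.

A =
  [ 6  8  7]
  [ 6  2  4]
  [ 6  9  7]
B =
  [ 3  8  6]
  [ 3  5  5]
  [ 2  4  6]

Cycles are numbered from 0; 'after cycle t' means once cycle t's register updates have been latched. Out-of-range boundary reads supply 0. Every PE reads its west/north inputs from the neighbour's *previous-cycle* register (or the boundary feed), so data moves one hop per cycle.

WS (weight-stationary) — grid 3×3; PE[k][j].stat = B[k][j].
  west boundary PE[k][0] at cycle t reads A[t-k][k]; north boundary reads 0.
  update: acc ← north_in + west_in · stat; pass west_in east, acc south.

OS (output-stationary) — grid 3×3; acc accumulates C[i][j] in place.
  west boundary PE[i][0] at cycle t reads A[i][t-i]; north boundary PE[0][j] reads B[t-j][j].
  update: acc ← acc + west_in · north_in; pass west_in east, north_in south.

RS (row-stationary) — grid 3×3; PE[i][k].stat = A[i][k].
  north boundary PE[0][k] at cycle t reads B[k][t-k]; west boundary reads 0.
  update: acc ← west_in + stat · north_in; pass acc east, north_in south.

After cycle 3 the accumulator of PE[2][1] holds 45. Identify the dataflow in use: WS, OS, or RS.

dataflow = RS

Under WS (3×3), PE[2][1]:
  cycle 0: PE[2][1] → acc 0, east 0, south 0
  cycle 1: PE[2][1] → acc 0, east 0, south 0
  cycle 2: PE[2][1] → acc 0, east 0, south 0
  cycle 3: PE[2][1] → acc 116, east 7, south 116
Under OS (3×3), PE[2][1]:
  cycle 0: PE[2][1] → acc 0, east 0, south 0
  cycle 1: PE[2][1] → acc 0, east 0, south 0
  cycle 2: PE[2][1] → acc 0, east 0, south 0
  cycle 3: PE[2][1] → acc 48, east 6, south 8
Under RS (3×3), PE[2][1]:
  cycle 0: PE[2][1] → acc 0, east 0, south 0
  cycle 1: PE[2][1] → acc 0, east 0, south 0
  cycle 2: PE[2][1] → acc 0, east 0, south 0
  cycle 3: PE[2][1] → acc 45, east 45, south 3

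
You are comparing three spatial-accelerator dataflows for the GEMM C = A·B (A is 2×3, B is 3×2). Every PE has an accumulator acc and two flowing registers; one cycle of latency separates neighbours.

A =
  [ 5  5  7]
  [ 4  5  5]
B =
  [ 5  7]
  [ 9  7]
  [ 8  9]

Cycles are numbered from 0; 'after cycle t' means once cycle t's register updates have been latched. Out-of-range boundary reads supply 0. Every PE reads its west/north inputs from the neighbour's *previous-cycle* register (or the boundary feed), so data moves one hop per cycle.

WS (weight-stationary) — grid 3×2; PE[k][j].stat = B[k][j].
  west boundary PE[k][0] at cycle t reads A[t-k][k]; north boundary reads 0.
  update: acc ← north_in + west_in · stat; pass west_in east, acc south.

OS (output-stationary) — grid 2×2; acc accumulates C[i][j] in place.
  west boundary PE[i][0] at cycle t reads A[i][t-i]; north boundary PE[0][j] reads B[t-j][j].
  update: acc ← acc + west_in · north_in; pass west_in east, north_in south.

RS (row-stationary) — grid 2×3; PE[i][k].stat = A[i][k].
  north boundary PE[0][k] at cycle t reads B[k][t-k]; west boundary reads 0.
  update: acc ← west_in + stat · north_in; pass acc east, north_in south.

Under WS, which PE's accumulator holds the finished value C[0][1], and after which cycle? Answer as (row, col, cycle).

(row, col, cycle) = (2, 1, 3)

WS: C[0][1] accumulates in PE[2][1]:
  0: (2,1).acc=0  regs=<0,0>
  1: (2,1).acc=0  regs=<0,0>
  2: (2,1).acc=0  regs=<0,0>
  3: (2,1).acc=133  regs=<7,133>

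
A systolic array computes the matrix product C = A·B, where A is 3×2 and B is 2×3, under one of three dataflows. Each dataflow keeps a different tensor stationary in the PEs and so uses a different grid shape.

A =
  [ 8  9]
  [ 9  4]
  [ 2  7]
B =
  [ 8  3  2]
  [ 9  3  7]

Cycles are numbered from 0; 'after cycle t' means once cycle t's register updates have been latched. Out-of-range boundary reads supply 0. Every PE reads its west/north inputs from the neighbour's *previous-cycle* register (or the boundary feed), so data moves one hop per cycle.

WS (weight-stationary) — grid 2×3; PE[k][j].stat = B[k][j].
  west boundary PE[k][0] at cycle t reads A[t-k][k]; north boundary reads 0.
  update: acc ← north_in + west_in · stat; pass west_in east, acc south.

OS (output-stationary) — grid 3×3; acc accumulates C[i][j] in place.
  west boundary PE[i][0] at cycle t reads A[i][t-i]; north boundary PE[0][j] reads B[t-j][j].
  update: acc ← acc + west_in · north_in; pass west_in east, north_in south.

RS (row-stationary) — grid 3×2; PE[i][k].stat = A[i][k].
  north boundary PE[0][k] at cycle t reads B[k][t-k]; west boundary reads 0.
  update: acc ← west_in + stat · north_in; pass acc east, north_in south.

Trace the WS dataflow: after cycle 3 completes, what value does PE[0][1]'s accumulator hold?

WS (2×3). Following PE[0][1] plus its west/north inputs:
  [0] (0,0) acc=64 (h:8 v:64)
  [0] (0,1) acc=0 (h:0 v:0)
  [1] (0,0) acc=72 (h:9 v:72)
  [1] (0,1) acc=24 (h:8 v:24)
  [2] (0,0) acc=16 (h:2 v:16)
  [2] (0,1) acc=27 (h:9 v:27)
  [3] (0,0) acc=0 (h:0 v:0)
  [3] (0,1) acc=6 (h:2 v:6)

PE[0][1].acc = 6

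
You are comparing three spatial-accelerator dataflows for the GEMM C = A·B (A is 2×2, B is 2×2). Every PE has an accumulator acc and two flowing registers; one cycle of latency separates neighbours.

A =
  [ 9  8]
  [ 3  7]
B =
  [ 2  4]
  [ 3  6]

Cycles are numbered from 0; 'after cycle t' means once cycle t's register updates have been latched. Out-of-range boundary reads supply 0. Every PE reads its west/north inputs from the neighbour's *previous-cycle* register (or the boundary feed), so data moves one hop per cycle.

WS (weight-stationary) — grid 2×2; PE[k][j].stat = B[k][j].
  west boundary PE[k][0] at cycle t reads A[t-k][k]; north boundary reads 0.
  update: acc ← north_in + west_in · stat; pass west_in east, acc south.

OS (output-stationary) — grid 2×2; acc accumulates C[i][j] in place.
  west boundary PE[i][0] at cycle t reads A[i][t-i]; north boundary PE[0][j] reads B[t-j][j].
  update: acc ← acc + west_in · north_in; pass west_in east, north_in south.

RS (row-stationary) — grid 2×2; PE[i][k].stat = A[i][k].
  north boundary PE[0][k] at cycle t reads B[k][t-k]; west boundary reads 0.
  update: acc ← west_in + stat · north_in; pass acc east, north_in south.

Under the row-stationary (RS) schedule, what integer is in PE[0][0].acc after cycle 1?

PE[0][0].acc = 36

Tracing RS — 2×2 array, target PE[0][0]:
  0: (0,0).acc=18  regs=<18,2>
  1: (0,0).acc=36  regs=<36,4>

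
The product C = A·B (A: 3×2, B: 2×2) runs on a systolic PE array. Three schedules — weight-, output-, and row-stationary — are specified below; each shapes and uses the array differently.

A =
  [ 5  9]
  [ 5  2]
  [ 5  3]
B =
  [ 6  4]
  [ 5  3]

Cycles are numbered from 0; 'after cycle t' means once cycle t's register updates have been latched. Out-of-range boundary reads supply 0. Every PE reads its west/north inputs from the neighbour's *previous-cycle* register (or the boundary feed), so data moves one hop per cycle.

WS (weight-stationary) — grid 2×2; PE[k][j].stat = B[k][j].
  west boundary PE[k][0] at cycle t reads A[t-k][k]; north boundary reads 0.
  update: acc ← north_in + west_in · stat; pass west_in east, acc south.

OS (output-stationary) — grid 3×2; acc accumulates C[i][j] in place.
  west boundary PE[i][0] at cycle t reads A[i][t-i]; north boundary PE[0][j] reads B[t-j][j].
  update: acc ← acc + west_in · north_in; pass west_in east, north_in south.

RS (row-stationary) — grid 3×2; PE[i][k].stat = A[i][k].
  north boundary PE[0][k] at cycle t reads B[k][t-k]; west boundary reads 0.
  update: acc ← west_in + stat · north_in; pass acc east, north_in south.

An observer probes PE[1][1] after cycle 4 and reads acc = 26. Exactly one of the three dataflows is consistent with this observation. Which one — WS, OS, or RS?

dataflow = OS

— WS: 2×2; PE[1][1] trace:
  0: (1,1).acc=0  regs=<0,0>
  1: (1,1).acc=0  regs=<0,0>
  2: (1,1).acc=47  regs=<9,47>
  3: (1,1).acc=26  regs=<2,26>
  4: (1,1).acc=29  regs=<3,29>
— OS: 3×2; PE[1][1] trace:
  0: (1,1).acc=0  regs=<0,0>
  1: (1,1).acc=0  regs=<0,0>
  2: (1,1).acc=20  regs=<5,4>
  3: (1,1).acc=26  regs=<2,3>
  4: (1,1).acc=26  regs=<0,0>
— RS: 3×2; PE[1][1] trace:
  0: (1,1).acc=0  regs=<0,0>
  1: (1,1).acc=0  regs=<0,0>
  2: (1,1).acc=40  regs=<40,5>
  3: (1,1).acc=26  regs=<26,3>
  4: (1,1).acc=0  regs=<0,0>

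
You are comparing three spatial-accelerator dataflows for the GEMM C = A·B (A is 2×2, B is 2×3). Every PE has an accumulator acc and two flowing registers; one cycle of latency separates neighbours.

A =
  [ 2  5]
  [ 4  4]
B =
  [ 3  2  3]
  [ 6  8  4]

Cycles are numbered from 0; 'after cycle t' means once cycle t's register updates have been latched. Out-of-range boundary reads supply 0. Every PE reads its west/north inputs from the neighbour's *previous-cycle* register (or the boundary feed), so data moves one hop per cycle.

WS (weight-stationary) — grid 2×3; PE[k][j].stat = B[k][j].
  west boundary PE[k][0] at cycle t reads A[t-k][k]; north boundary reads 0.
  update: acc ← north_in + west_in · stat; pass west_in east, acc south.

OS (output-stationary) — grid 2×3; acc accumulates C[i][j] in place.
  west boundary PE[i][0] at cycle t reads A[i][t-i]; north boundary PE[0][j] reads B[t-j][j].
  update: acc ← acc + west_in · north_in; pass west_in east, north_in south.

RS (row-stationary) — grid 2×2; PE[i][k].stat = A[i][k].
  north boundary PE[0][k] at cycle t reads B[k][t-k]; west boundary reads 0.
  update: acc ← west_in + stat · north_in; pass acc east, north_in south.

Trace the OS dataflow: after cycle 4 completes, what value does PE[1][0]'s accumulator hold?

OS on a 2×3 grid — tracing PE[1][0] and its feeders:
  step 0 · PE0,0: acc=6; fwd→2 fwd↓3
  step 0 · PE1,0: acc=0; fwd→0 fwd↓0
  step 1 · PE0,0: acc=36; fwd→5 fwd↓6
  step 1 · PE1,0: acc=12; fwd→4 fwd↓3
  step 2 · PE0,0: acc=36; fwd→0 fwd↓0
  step 2 · PE1,0: acc=36; fwd→4 fwd↓6
  step 3 · PE0,0: acc=36; fwd→0 fwd↓0
  step 3 · PE1,0: acc=36; fwd→0 fwd↓0
  step 4 · PE0,0: acc=36; fwd→0 fwd↓0
  step 4 · PE1,0: acc=36; fwd→0 fwd↓0

PE[1][0].acc = 36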